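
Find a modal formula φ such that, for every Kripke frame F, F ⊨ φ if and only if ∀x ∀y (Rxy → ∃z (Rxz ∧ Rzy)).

The condition is density. The C4 schema □□ψ → □ψ defines it.

□□ψ → □ψ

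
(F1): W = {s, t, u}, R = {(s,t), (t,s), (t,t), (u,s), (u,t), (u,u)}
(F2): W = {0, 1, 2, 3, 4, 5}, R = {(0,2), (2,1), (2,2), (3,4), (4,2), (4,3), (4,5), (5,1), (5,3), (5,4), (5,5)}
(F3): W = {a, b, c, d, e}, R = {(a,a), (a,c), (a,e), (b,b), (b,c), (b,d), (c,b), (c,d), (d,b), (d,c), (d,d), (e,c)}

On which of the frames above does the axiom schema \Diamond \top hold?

(F1), (F3)

This is the axiom for seriality; its first-order frame correspondent is \forall x \exists y Rxy.
(F1): satisfies the condition.
(F2): fails — world 1 has no successor.
(F3): satisfies the condition.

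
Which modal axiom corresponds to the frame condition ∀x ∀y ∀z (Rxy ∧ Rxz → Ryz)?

This is the Euclidean property; the standard corresponding axiom is 5: ◇q → □◇q.

◇q → □◇q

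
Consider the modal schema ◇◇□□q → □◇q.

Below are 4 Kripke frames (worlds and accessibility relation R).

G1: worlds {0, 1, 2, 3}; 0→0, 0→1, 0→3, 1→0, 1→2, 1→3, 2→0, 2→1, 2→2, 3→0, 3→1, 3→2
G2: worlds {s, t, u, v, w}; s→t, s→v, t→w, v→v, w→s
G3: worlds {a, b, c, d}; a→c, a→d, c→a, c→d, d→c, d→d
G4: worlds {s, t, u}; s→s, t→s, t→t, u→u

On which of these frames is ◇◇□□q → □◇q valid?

G1, G3, G4

Frame correspondent (Sahlqvist): ∀x ∀y ∀z ((xR²y ∧ xRz) → ∃w (yR²w ∧ zRw)) — i.e. a generalized confluence (Geach) condition.
G1: satisfies the condition.
G2: fails — sR²v, sRt but no w* with vR²w* and tRw*.
G3: satisfies the condition.
G4: satisfies the condition.
Valid on: G1, G3, G4.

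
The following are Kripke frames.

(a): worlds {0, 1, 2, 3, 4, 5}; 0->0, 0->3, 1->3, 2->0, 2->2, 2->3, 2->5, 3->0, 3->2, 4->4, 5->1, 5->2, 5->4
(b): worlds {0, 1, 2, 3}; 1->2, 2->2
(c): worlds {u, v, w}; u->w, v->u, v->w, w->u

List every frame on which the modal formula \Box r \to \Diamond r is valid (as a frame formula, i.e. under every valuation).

(a), (c)

The schema corresponds to seriality: \forall x \exists y Rxy.
(a): ✓.
(b): fails — world 0 has no successor.
(c): ✓.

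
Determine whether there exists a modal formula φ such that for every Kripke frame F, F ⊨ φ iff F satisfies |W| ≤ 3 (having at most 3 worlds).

No

Any modally definable frame class is closed under disjoint unions.
Any modal formula valid on each of 4 disjoint one-world frames is valid on their disjoint union (validity is preserved under disjoint unions). Each one-world frame has |W|=1≤3, but the union has |W|=4.
So no modal formula (or set of formulas) defines exactly the |W|≤3 frames.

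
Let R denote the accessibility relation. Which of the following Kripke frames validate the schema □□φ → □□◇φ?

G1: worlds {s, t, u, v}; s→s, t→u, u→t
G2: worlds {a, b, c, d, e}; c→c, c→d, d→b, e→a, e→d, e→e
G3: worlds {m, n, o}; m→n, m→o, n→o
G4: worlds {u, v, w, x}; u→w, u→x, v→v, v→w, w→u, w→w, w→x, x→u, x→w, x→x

This is the axiom for a generalized confluence (Geach) condition; its first-order frame correspondent is ∀x ∀z (xR²z → ∃w (xR²w ∧ zRw)).
G1: fails — tR²t but no w with tR²w and tRw.
G2: fails — cR²b but no w with cR²w and bRw.
G3: fails — mR²o but no w with mR²w and oRw.
G4: holds.
Valid on: G4.

G4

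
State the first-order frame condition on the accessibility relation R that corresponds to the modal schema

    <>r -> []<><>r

forall x forall y forall z ((xRy & xRz) -> exists w (y = w & z R^2 w))

This is a Sahlqvist (Geach-type) schema ◇^1□^0r → □^1◇^2r.
Minimal-valuation argument: fix x; take any y with xR^1y and any z with xR^1z. Set V(r) to the set of worlds R-reachable from y in exactly 0 steps. Then □^0r holds at y, so the antecedent holds at x; validity forces ◇^2r at z, giving a w with zR^2w and yR^0w.
First-order correspondent: forall x forall y forall z ((xRy & xRz) -> exists w (y = w & z R^2 w)).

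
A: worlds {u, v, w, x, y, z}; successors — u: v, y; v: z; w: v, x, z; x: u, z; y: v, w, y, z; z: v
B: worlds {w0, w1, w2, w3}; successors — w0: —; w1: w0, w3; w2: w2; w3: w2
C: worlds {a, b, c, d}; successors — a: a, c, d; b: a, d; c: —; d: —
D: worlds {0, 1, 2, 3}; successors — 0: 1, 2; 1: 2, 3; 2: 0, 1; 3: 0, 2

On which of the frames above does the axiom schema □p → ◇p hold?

A, D

Frame correspondent (Sahlqvist): ∀x ∃y Rxy — i.e. seriality.
A: ✓.
B: fails — world w0 has no successor.
C: fails — world c has no successor.
D: ✓.
Valid on: A, D.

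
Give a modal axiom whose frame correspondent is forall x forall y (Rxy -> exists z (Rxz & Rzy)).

□□r → □r

This is density; the standard corresponding axiom is C4: □□r → □r.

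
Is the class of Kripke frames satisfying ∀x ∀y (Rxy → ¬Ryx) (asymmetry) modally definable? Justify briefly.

Any modally definable frame class is closed under surjective bounded morphisms.
The 5-cycle (worlds s,t,u,v,w with s→t→u→v→w→s) is asymmetric. Mapping every world to a single reflexive point • is a surjective bounded morphism, and the reflexive point is not asymmetric (R•• but asymmetry requires ¬R••).
Hence asymmetry is not modally definable.

No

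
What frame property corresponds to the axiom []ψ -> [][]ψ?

transitivity

Suppose □ψ→□□ψ is valid. Take Rxy, Ryz and set V(ψ)={w : Rxw}. Then □ψ at x, so □□ψ at x, so □ψ at y, so ψ at z, i.e. Rxz.
The converse is a direct semantic check.
So the correspondent is transitivity.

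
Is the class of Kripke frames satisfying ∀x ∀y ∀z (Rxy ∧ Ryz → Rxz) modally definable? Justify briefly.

Definable; □q → □□q defines it

This is a Sahlqvist condition; the 4 axiom □q → □□q defines it.
Suppose □q→□□q is valid. Take Rxy, Ryz and set V(q)={w : Rxw}. Then □q at x, so □□q at x, so □q at y, so q at z, i.e. Rxz.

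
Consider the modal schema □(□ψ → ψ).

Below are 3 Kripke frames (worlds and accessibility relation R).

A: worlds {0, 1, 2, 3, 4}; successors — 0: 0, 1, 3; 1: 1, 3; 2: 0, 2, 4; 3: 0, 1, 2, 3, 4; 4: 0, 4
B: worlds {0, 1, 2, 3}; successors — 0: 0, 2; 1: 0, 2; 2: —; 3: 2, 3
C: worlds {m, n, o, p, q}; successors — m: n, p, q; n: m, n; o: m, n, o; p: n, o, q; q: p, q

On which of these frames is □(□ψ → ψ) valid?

This is the axiom for shift-reflexivity; its first-order frame correspondent is ∀x ∀y (Rxy → Ryy).
A: ✓.
B: fails — R32 but not R22.
C: fails — Rom but not Rmm.
Valid on: A.

A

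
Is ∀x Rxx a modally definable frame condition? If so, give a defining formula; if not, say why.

Definable; □r → r defines it

This is a Sahlqvist condition; the T axiom □r → r defines it.
Suppose □r→r is valid. At any x set V(r)={w : Rxw}. Then □r holds at x, so r holds at x, i.e. Rxx.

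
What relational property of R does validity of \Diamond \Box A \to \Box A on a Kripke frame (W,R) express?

The Euclidean property

This is frame-equivalent to ◇A → □◇A (substitute ¬A for A and contrapose).
Suppose ◇A→□◇A is valid. Take Rxy, Rxz and set V(A)={y}. Then ◇A at x, so □◇A at x, so ◇A at z, so some w with Rzw has A; w=y, i.e. Rzy. By symmetry of the argument, Ryz.
The converse is a direct semantic check.
So the correspondent is the Euclidean property.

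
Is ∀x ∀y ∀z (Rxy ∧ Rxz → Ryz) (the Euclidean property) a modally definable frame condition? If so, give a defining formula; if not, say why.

Yes — defined by ◇p → □◇p

Yes: it is the Euclidean property, defined by the 5 schema ◇p → □◇p.
Suppose ◇p→□◇p is valid. Take Rxy, Rxz and set V(p)={y}. Then ◇p at x, so □◇p at x, so ◇p at z, so some w with Rzw has p; w=y, i.e. Rzy. By symmetry of the argument, Ryz.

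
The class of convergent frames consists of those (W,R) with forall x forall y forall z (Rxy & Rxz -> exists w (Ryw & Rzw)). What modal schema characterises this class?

◇□r → □◇r

A defining formula is ◇□r → □◇r (the .2 axiom).
Suppose ◇□r→□◇r is valid. Take Rxy, Rxz and set V(r)={w : Ryw}. Then □r at y so ◇□r at x, so □◇r at x, so ◇r at z, giving w with Rzw and Ryw.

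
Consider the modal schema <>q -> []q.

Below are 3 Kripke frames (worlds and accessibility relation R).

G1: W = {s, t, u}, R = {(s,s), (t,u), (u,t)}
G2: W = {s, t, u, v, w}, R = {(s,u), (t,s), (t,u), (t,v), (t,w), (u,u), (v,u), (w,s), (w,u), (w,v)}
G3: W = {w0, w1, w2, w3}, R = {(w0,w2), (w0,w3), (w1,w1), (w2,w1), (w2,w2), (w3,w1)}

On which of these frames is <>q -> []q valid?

G1

Frame correspondent (Sahlqvist): forall x forall y forall z (Rxy & Rxz -> y = z) — i.e. partial functionality.
G1: holds.
G2: fails — t sees both s and u.
G3: fails — w0 sees both w2 and w3.
Valid on: G1.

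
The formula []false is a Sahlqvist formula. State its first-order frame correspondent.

emptiness of R: forall x forall y ~Rxy

□⊥ is valid iff no world has any successor (otherwise □⊥ fails at any world with one).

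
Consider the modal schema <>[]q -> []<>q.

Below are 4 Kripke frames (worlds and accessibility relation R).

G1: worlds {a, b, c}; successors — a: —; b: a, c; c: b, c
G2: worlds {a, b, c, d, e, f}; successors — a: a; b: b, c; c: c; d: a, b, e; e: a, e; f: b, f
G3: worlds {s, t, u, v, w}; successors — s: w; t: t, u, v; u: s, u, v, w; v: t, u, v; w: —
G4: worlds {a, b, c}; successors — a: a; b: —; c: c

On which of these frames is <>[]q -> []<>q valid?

G4

This is the axiom for convergence; its first-order frame correspondent is forall x forall y forall z (Rxy & Rxz -> exists w (Ryw & Rzw)).
G1: fails — Rba and Rba but a and a have no common successor.
G2: fails — Rdb and Rde but b and e have no common successor.
G3: fails — Rsw and Rsw but w and w have no common successor.
G4: ✓.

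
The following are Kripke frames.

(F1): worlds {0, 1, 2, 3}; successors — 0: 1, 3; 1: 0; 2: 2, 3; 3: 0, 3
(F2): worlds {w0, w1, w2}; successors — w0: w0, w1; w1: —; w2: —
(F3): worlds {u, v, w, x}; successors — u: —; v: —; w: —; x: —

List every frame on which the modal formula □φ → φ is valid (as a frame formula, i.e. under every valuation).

none

The schema corresponds to reflexivity: ∀x Rxx.
(F1): fails — world 0 does not see itself.
(F2): fails — world w1 does not see itself.
(F3): fails — world u does not see itself.
Valid on no frame.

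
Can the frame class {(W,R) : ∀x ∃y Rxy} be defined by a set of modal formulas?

This is a Sahlqvist condition; the D axiom □p → ◇p defines it.
Suppose □p→◇p is valid. At any x set V(p)=W. Then □p at x, so ◇p at x, so x has a successor.

Yes, by □p → ◇p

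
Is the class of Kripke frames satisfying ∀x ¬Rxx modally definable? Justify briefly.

No

Modal frame validity is preserved under surjective bounded morphisms.
The 5-cycle (worlds 0,1,2,3,4 with 0→1→2→3→4→0) is irreflexive, and the map sending every world to a single reflexive point • is a surjective bounded morphism (forth: every edge maps to (•,•); back: every world has a successor). So any modal formula valid on the 5-cycle is also valid on the reflexive point, which is not irreflexive.
So no modal formula (or set of formulas) defines exactly the irreflexive frames.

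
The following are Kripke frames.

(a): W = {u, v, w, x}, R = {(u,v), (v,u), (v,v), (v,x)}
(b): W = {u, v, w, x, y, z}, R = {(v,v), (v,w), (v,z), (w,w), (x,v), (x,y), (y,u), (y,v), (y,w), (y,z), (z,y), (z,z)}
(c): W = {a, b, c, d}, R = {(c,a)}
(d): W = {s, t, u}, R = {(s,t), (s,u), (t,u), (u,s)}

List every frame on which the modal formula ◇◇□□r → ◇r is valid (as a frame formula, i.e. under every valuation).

Frame correspondent (Sahlqvist): ∀x ∀y (xR²y → ∃w (yR²w ∧ xRw)) — i.e. a generalized confluence (Geach) condition.
(a): fails — uR²x but no t with xR²t and uRt.
(b): fails — xR²u but no t with uR²t and xRt.
(c): holds.
(d): fails — uR²u but no w with uR²w and uRw.

(c)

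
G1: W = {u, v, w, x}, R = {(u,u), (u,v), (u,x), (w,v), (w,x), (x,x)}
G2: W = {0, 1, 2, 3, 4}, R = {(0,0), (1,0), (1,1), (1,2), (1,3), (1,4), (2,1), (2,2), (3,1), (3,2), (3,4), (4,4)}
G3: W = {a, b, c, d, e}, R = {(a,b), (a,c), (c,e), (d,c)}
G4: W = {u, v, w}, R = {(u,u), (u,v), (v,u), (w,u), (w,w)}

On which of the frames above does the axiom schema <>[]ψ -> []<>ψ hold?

G4

Frame correspondent (Sahlqvist): forall x forall y forall z (Rxy & Rxz -> exists w (Ryw & Rzw)) — i.e. convergence.
G1: fails — Ruv and Ruv but v and v have no common successor.
G2: fails — R10 and R12 but 0 and 2 have no common successor.
G3: fails — Rac and Rab but c and b have no common successor.
G4: condition met.
Valid on: G4.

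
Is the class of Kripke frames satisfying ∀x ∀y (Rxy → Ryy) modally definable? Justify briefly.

Yes — defined by □(□q → q)

The condition is shift-reflexivity. A defining modal formula is □(□q → q).
Suppose □(□q→q) is valid. Take Rxy and set V(q)={w : Ryw}. Then at y, □q holds; since □(□q→q) at x, □q→q at y, so q at y, i.e. Ryy.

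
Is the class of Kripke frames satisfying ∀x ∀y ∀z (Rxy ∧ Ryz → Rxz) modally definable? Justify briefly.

Yes, by □r → □□r

Yes: it is transitivity, defined by the 4 schema □r → □□r.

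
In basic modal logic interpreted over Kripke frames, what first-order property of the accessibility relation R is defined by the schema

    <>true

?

◇⊤ holds at w iff w has a successor, so frame-validity of ◇⊤ is exactly seriality. Equivalently via □q → ◇q:
Suppose □q→◇q is valid. At any x set V(q)=W. Then □q at x, so ◇q at x, so x has a successor.
Conversely, on a frame with seriality the schema holds at every world under every valuation.
So the correspondent is seriality.

Seriality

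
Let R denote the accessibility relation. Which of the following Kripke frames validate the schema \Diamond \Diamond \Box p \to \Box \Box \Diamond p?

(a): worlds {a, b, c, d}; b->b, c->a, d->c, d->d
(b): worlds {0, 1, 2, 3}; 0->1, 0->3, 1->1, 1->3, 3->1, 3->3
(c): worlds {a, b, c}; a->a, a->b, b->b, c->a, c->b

This is the axiom for a generalized confluence (Geach) condition; its first-order frame correspondent is \forall x \forall y \forall z ((x R^2 y \wedge x R^2 z) \to \exists w (yRw \wedge zRw)).
(a): fails — dR²a, dR²a but no w with aRw and aRw.
(b): satisfies the condition.
(c): satisfies the condition.
Valid on: (b), (c).

(b), (c)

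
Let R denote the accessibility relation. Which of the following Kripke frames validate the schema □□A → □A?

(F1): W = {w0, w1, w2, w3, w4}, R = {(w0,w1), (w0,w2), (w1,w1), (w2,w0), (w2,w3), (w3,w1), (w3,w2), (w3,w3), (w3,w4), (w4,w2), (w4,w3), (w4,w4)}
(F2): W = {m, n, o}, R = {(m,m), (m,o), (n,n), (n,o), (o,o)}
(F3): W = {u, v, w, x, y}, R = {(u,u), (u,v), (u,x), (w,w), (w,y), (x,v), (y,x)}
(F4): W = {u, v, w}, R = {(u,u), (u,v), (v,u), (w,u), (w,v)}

This is the axiom for density; its first-order frame correspondent is ∀x ∀y (Rxy → ∃z (Rxz ∧ Rzy)).
(F1): fails — Rw0w2 but no z with Rw0z and Rzw2.
(F2): ✓.
(F3): fails — Ryx but no z with Ryz and Rzx.
(F4): ✓.
Valid on: (F2), (F4).

(F2), (F4)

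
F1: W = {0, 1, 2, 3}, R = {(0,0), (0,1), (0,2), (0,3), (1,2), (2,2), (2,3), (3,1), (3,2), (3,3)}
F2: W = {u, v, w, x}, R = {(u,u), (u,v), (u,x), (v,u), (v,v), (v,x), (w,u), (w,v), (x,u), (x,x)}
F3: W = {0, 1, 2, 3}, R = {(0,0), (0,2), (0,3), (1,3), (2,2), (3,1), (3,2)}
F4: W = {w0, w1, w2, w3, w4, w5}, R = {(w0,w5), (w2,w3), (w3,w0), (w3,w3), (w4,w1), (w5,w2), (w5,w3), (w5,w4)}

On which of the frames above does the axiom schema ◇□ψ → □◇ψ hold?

The schema corresponds to convergence: ∀x ∀y ∀z (Rxy ∧ Rxz → ∃w (Ryw ∧ Rzw)).
F1: ✓.
F2: ✓.
F3: fails — R32 and R31 but 2 and 1 have no common successor.
F4: fails — Rw3w0 and Rw3w3 but w0 and w3 have no common successor.
Valid on: F1, F2.

F1, F2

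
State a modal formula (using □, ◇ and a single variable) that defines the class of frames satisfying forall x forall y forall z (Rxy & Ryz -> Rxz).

The condition is transitivity. The 4 schema □p → □□p defines it.

□p → □□p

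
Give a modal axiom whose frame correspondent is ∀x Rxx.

This is reflexivity; the standard corresponding axiom is T: □ψ → ψ.
Suppose □ψ→ψ is valid. At any x set V(ψ)={w : Rxw}. Then □ψ holds at x, so ψ holds at x, i.e. Rxx.

□ψ → ψ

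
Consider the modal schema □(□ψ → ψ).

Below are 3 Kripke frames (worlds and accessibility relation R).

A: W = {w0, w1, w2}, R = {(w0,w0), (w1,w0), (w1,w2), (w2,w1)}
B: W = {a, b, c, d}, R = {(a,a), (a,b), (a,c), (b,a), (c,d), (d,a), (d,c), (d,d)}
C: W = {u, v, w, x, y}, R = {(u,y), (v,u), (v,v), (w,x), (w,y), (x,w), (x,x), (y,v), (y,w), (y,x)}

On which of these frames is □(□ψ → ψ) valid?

none

This is the axiom for shift-reflexivity; its first-order frame correspondent is ∀x ∀y (Rxy → Ryy).
A: fails — Rw1w2 but not Rw2w2.
B: fails — Rdc but not Rcc.
C: fails — Rxw but not Rww.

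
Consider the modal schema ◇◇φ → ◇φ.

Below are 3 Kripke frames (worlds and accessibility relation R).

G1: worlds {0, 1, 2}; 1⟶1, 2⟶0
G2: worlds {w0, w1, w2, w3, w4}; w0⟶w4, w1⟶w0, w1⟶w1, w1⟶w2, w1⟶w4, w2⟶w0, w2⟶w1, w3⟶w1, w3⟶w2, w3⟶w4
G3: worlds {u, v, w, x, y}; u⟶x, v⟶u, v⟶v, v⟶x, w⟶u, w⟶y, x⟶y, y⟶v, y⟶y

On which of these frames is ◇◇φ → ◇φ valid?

This is the axiom for a generalized confluence (Geach) condition; its first-order frame correspondent is ∀x ∀y (xR²y → ∃w (y = w ∧ xRw)).
G1: holds.
G2: fails — w2R²w2 but no w with w2=w and w2Rw.
G3: fails — uR²y but no t with y=t and uRt.

G1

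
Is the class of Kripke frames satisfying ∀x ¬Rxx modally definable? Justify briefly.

Not definable by any modal formula

If a class were modally definable it would be closed under surjective bounded morphisms (Goldblatt–Thomason).
The 3-cycle (worlds s,t,u with s→t→u→s) is irreflexive, and the map sending every world to a single reflexive point • is a surjective bounded morphism (forth: every edge maps to (•,•); back: every world has a successor). So any modal formula valid on the 3-cycle is also valid on the reflexive point, which is not irreflexive.
So no modal formula (or set of formulas) defines exactly the irreflexive frames.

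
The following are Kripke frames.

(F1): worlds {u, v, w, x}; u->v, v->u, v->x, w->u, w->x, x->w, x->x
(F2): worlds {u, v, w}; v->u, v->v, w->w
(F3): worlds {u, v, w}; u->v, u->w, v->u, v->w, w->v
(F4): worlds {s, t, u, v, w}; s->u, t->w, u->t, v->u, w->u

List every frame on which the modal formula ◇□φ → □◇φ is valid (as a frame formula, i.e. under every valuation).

(F4)

The schema corresponds to convergence: ∀x ∀y ∀z (Rxy ∧ Rxz → ∃w (Ryw ∧ Rzw)).
(F1): fails — Rvu and Rvx but u and x have no common successor.
(F2): fails — Rvu and Rvu but u and u have no common successor.
(F3): fails — Ruv and Ruw but v and w have no common successor.
(F4): ✓.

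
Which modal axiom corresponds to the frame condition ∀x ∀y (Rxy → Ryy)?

A defining formula is □(□r → r) (the T□ axiom).
Suppose □(□r→r) is valid. Take Rxy and set V(r)={w : Ryw}. Then at y, □r holds; since □(□r→r) at x, □r→r at y, so r at y, i.e. Ryy.

□(□r → r)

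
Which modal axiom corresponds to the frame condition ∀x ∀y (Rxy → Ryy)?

□(□r → r)

The condition is shift-reflexivity. The T□ schema □(□r → r) defines it.
Suppose □(□r→r) is valid. Take Rxy and set V(r)={w : Ryw}. Then at y, □r holds; since □(□r→r) at x, □r→r at y, so r at y, i.e. Ryy.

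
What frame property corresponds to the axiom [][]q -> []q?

This schema is the C4 axiom.
It corresponds to density: forall x forall y (Rxy -> exists z (Rxz & Rzy)).

Density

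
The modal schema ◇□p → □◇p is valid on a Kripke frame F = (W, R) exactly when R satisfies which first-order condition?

convergence: ∀x ∀y ∀z (Rxy ∧ Rxz → ∃w (Ryw ∧ Rzw))

Suppose ◇□p→□◇p is valid. Take Rxy, Rxz and set V(p)={w : Ryw}. Then □p at y so ◇□p at x, so □◇p at x, so ◇p at z, giving w with Rzw and Ryw.
Conversely, any frame satisfying ∀x ∀y ∀z (Rxy ∧ Rxz → ∃w (Ryw ∧ Rzw)) validates the schema.
Frame condition: ∀x ∀y ∀z (Rxy ∧ Rxz → ∃w (Ryw ∧ Rzw)).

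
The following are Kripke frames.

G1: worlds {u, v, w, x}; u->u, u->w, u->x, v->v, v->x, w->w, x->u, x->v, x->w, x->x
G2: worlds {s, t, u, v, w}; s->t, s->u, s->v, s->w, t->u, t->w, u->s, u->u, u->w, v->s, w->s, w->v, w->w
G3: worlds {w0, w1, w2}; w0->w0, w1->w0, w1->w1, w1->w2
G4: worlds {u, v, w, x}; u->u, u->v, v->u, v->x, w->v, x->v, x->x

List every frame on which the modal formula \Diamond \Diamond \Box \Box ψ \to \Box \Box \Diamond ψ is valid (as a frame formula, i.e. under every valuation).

This is the axiom for a generalized confluence (Geach) condition; its first-order frame correspondent is \forall x \forall y \forall z ((x R^2 y \wedge x R^2 z) \to \exists w (y R^2 w \wedge zRw)).
G1: fails — uR²w, uR²v but no t with wR²t and vRt.
G2: fails — sR²v, sR²v but no w* with vR²w* and vRw*.
G3: fails — w1R²w0, w1R²w2 but no w with w0R²w and w2Rw.
G4: holds.

G4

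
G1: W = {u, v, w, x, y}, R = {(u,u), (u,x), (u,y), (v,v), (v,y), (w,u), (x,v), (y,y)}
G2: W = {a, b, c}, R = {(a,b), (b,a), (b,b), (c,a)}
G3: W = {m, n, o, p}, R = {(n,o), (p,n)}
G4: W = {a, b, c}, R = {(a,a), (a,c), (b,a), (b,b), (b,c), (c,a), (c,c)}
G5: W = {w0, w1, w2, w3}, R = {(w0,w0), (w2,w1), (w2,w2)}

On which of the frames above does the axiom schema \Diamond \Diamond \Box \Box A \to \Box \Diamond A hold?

G2, G4

The schema corresponds to a generalized confluence (Geach) condition: \forall x \forall y \forall z ((x R^2 y \wedge xRz) \to \exists w (y R^2 w \wedge zRw)).
G1: fails — uR²y, uRx but no t with yR²t and xRt.
G2: ✓.
G3: fails — pR²o, pRn but no w with oR²w and nRw.
G4: ✓.
G5: fails — w2R²w1, w2Rw1 but no w with w1R²w and w1Rw.
Valid on: G2, G4.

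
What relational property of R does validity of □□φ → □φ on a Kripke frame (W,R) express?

density: ∀x ∀y (Rxy → ∃z (Rxz ∧ Rzy))

This is the C4 axiom.
It corresponds to density: ∀x ∀y (Rxy → ∃z (Rxz ∧ Rzy)).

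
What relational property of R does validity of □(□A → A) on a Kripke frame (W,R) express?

Suppose □(□A→A) is valid. Take Rxy and set V(A)={w : Ryw}. Then at y, □A holds; since □(□A→A) at x, □A→A at y, so A at y, i.e. Ryy.
Conversely, any frame satisfying ∀x ∀y (Rxy → Ryy) validates the schema.
So the correspondent is shift-reflexivity.

shift-reflexivity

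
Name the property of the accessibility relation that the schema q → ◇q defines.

Reflexivity

This is frame-equivalent to □q → q (substitute ¬q for q and contrapose).
Suppose □q→q is valid. At any x set V(q)={w : Rxw}. Then □q holds at x, so q holds at x, i.e. Rxx.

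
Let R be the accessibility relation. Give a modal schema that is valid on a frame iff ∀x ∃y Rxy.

□ψ → ◇ψ

The condition is seriality. The D schema □ψ → ◇ψ defines it.
Suppose □ψ→◇ψ is valid. At any x set V(ψ)=W. Then □ψ at x, so ◇ψ at x, so x has a successor.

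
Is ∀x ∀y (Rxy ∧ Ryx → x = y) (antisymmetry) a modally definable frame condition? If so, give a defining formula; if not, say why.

If a class were modally definable it would be closed under surjective bounded morphisms (Goldblatt–Thomason).
The 6-cycle (worlds w0,w1,w2,w3,w4,w5 with w0→w1→w2→w3→w4→w5→w0) is antisymmetric. Sending even-indexed worlds to s and odd-indexed worlds to t is a surjective bounded morphism onto the two-world frame with s↔t, which is not antisymmetric.
Hence antisymmetry is not modally definable.

Not definable by any modal formula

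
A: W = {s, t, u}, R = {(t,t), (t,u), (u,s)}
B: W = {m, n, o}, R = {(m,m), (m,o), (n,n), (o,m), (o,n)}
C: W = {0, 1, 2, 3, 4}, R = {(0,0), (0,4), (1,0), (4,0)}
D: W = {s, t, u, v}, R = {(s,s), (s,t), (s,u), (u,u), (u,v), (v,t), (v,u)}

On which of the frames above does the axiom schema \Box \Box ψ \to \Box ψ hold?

B, C

The schema corresponds to density: \forall x \forall y (Rxy \to \exists z (Rxz \wedge Rzy)).
A: fails — Rus but no z with Ruz and Rzs.
B: holds.
C: holds.
D: fails — Rvt but no z with Rvz and Rzt.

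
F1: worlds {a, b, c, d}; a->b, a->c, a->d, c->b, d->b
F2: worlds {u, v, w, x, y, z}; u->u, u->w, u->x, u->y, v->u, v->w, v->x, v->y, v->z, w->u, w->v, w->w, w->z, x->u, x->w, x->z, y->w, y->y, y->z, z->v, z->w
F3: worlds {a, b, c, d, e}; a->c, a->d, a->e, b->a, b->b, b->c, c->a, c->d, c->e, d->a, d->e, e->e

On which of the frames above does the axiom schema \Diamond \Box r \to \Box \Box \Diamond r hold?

F2

Frame correspondent (Sahlqvist): \forall x \forall y \forall z ((xRy \wedge x R^2 z) \to \exists w (yRw \wedge zRw)) — i.e. a generalized confluence (Geach) condition.
F1: fails — aRb, aR²b but no w with bRw and bRw.
F2: condition met.
F3: fails — bRb, bR²e but no w with bRw and eRw.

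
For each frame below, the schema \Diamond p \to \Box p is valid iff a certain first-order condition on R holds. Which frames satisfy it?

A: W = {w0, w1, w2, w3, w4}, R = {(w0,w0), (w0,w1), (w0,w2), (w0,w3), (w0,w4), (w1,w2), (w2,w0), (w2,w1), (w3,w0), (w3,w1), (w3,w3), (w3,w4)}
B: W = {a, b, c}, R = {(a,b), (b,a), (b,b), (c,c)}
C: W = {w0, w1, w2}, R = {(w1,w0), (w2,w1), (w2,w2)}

This is the axiom for partial functionality; its first-order frame correspondent is \forall x \forall y \forall z (Rxy \wedge Rxz \to y = z).
A: fails — w0 sees both w0 and w1.
B: fails — b sees both a and b.
C: fails — w2 sees both w1 and w2.

none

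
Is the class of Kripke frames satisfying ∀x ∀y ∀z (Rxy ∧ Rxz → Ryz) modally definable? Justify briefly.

Yes — defined by ◇r → □◇r

Yes: it is the Euclidean property, defined by the 5 schema ◇r → □◇r.
Suppose ◇r→□◇r is valid. Take Rxy, Rxz and set V(r)={y}. Then ◇r at x, so □◇r at x, so ◇r at z, so some w with Rzw has r; w=y, i.e. Rzy. By symmetry of the argument, Ryz.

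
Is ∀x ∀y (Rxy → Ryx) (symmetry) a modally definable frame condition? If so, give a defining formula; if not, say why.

Yes — defined by r → □◇r

The condition is symmetry. A defining modal formula is r → □◇r.
Suppose r→□◇r is valid. Take Rxy and set V(r)={x}. Then r at x, so □◇r at x, so ◇r at y, so some z with Ryz has r; z=x, i.e. Ryx.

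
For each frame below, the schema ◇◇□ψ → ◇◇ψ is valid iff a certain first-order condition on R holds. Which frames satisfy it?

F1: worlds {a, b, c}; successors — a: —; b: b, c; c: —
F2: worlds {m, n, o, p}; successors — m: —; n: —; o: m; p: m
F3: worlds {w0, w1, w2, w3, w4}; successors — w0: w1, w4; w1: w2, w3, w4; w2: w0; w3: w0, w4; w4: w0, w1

This is the axiom for a generalized confluence (Geach) condition; its first-order frame correspondent is ∀x ∀y (xR²y → ∃w (yRw ∧ xR²w)).
F1: fails — bR²c but no w with cRw and bR²w.
F2: satisfies the condition.
F3: fails — w4R²w2 but no w with w2Rw and w4R²w.
Valid on: F2.

F2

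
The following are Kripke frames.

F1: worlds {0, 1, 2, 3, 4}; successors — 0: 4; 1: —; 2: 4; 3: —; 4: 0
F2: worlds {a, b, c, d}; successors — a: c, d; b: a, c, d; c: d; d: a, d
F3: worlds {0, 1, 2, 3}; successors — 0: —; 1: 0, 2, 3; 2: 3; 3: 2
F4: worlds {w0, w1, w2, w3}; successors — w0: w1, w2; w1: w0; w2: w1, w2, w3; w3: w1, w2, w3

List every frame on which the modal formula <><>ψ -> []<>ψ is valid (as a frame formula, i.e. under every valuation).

This is the axiom for a generalized confluence (Geach) condition; its first-order frame correspondent is forall x forall y forall z ((x R^2 y & xRz) -> exists w (y = w & zRw)).
F1: condition met.
F2: fails — aR²a, aRc but no w with a=w and cRw.
F3: fails — 1R²2, 1R0 but no w with 2=w and 0Rw.
F4: fails — w0R²w0, w0Rw2 but no w with w0=w and w2Rw.

F1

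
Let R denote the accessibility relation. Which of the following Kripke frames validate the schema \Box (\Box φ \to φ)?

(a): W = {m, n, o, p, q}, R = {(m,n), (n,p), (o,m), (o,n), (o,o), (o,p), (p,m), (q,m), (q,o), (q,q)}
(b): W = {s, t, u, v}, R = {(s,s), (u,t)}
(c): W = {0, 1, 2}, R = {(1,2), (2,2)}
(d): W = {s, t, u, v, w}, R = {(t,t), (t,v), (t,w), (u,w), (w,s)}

The schema corresponds to shift-reflexivity: \forall x \forall y (Rxy \to Ryy).
(a): fails — Ron but not Rnn.
(b): fails — Rut but not Rtt.
(c): condition met.
(d): fails — Ruw but not Rww.
Valid on: (c).

(c)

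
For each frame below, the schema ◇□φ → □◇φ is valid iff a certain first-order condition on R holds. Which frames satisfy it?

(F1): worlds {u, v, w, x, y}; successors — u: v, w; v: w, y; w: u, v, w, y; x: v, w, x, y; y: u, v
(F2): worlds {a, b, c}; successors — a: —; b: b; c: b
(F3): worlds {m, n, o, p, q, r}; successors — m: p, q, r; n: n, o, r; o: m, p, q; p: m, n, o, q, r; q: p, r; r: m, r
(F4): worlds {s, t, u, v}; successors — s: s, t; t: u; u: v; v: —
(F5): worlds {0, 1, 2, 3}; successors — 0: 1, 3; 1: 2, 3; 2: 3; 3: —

Frame correspondent (Sahlqvist): ∀x ∀y ∀z (Rxy ∧ Rxz → ∃w (Ryw ∧ Rzw)) — i.e. convergence.
(F1): fails — Rwy and Rwv but y and v have no common successor.
(F2): holds.
(F3): fails — Rnn and Rno but n and o have no common successor.
(F4): fails — Rss and Rst but s and t have no common successor.
(F5): fails — R01 and R03 but 1 and 3 have no common successor.

(F2)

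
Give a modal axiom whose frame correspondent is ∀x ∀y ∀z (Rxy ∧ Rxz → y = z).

A defining formula is ◇p → □p (the CD axiom).
Suppose ◇p→□p is valid. Take Rxy, Rxz and set V(p)={y}. Then ◇p at x, so □p at x, so p at z, i.e. z=y.

◇p → □p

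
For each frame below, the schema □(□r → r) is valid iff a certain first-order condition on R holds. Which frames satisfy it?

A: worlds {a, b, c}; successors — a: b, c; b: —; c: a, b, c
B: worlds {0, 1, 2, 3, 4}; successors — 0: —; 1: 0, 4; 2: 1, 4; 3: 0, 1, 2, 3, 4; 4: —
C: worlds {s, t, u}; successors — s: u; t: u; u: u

This is the axiom for shift-reflexivity; its first-order frame correspondent is ∀x ∀y (Rxy → Ryy).
A: fails — Rab but not Rbb.
B: fails — R10 but not R00.
C: holds.

C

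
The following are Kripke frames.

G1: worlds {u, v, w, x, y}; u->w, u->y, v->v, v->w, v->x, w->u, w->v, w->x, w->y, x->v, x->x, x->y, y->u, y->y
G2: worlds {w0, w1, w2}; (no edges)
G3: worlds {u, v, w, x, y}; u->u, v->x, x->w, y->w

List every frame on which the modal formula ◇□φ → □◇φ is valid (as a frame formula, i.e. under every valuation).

The schema corresponds to convergence: ∀x ∀y ∀z (Rxy ∧ Rxz → ∃w (Ryw ∧ Rzw)).
G1: fails — Rwy and Rwv but y and v have no common successor.
G2: holds.
G3: fails — Rxw and Rxw but w and w have no common successor.
Valid on: G2.

G2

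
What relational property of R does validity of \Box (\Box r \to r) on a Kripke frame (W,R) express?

shift-reflexivity: \forall x \forall y (Rxy \to Ryy)

Suppose □(□r→r) is valid. Take Rxy and set V(r)={w : Ryw}. Then at y, □r holds; since □(□r→r) at x, □r→r at y, so r at y, i.e. Ryy.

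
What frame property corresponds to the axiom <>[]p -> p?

This is a form of the B axiom.
It corresponds to symmetry: forall x forall y (Rxy -> Ryx).

symmetry: forall x forall y (Rxy -> Ryx)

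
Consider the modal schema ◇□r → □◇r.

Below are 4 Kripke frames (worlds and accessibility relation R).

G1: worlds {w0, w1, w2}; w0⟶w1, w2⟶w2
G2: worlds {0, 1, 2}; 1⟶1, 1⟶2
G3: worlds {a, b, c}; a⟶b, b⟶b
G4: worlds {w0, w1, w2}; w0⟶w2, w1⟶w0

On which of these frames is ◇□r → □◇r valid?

This is the axiom for convergence; its first-order frame correspondent is ∀x ∀y ∀z (Rxy ∧ Rxz → ∃w (Ryw ∧ Rzw)).
G1: fails — Rw0w1 and Rw0w1 but w1 and w1 have no common successor.
G2: fails — R12 and R12 but 2 and 2 have no common successor.
G3: ✓.
G4: fails — Rw0w2 and Rw0w2 but w2 and w2 have no common successor.

G3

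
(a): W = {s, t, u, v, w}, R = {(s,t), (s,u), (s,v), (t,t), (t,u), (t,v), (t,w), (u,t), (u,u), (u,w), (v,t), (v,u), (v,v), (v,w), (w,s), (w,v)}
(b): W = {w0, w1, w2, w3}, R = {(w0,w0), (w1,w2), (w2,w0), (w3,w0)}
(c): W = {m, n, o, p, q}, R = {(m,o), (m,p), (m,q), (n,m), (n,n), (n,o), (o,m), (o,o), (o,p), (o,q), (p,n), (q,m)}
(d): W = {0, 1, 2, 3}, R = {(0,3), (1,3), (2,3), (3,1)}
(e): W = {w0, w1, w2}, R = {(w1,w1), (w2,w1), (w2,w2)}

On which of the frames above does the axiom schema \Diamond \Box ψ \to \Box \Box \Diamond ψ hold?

The schema corresponds to a generalized confluence (Geach) condition: \forall x \forall y \forall z ((xRy \wedge x R^2 z) \to \exists w (yRw \wedge zRw)).
(a): fails — sRu, sR²w but no w* with uRw* and wRw*.
(b): ✓.
(c): fails — mRo, mR²p but no w with oRw and pRw.
(d): fails — 0R3, 0R²1 but no w with 3Rw and 1Rw.
(e): ✓.
Valid on: (b), (e).

(b), (e)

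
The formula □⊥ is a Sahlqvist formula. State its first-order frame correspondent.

Emptiness of R

□⊥ is valid iff no world has any successor (otherwise □⊥ fails at any world with one).
Conversely, on a frame with emptiness of R the schema holds at every world under every valuation.
So the correspondent is emptiness of R.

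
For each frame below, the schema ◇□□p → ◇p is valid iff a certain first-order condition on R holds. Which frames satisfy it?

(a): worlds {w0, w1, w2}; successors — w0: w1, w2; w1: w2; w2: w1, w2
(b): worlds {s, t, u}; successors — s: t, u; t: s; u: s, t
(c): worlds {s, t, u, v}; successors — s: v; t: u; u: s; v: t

This is the axiom for a generalized confluence (Geach) condition; its first-order frame correspondent is ∀x ∀y (xRy → ∃w (yR²w ∧ xRw)).
(a): holds.
(b): holds.
(c): fails — sRv but no w with vR²w and sRw.

(a), (b)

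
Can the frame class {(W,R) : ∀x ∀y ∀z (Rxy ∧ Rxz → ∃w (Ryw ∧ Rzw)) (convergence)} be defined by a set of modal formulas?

Yes, by ◇□q → □◇q

The condition is convergence. A defining modal formula is ◇□q → □◇q.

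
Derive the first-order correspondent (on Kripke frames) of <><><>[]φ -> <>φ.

This is a Sahlqvist (Geach-type) schema ◇^3□^1φ → □^0◇^1φ.
Minimal-valuation argument: fix x; take any y with xR^3y and any z with xR^0z. Set V(φ) to the set of worlds R-reachable from y in exactly 1 step. Then □^1φ holds at y, so the antecedent holds at x; validity forces ◇^1φ at z, giving a w with zR^1w and yR^1w.
First-order correspondent: forall x forall y (x R^3 y -> exists w (yRw & xRw)).

forall x forall y (x R^3 y -> exists w (yRw & xRw))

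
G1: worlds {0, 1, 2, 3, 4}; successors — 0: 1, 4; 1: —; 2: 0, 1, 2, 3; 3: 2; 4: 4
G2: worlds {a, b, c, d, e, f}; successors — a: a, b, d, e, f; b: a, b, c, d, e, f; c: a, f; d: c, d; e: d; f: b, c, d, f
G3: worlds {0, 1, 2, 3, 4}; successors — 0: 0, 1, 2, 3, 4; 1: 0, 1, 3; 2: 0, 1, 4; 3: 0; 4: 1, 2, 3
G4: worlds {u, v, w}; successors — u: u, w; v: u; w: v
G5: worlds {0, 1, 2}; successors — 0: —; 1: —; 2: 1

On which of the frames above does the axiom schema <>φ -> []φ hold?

G5

This is the axiom for partial functionality; its first-order frame correspondent is forall x forall y forall z (Rxy & Rxz -> y = z).
G1: fails — 0 sees both 1 and 4.
G2: fails — a sees both a and b.
G3: fails — 0 sees both 0 and 1.
G4: fails — u sees both u and w.
G5: ✓.
Valid on: G5.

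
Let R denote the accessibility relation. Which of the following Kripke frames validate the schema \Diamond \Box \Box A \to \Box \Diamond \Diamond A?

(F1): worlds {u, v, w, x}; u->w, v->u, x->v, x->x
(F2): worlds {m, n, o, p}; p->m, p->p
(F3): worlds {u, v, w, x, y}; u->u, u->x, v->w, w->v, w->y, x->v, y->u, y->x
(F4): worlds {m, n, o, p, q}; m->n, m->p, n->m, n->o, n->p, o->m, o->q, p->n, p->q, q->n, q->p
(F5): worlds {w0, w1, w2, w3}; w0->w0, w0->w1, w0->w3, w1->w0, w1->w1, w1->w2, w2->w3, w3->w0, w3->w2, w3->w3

The schema corresponds to a generalized confluence (Geach) condition: \forall x \forall y \forall z ((xRy \wedge xRz) \to \exists w (y R^2 w \wedge z R^2 w)).
(F1): fails — uRw, uRw but no t with wR²t and wR²t.
(F2): fails — pRm, pRm but no w with mR²w and mR²w.
(F3): fails — uRu, uRx but no t with uR²t and xR²t.
(F4): holds.
(F5): holds.
Valid on: (F4), (F5).

(F4), (F5)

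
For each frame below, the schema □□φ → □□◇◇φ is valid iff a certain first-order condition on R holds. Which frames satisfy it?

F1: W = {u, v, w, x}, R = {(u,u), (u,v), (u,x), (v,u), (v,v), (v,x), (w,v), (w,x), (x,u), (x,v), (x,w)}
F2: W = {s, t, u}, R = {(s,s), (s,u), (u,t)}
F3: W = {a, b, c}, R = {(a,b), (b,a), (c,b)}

The schema corresponds to a generalized confluence (Geach) condition: ∀x ∀z (xR²z → ∃w (xR²w ∧ zR²w)).
F1: holds.
F2: fails — sR²t but no w with sR²w and tR²w.
F3: holds.

F1, F3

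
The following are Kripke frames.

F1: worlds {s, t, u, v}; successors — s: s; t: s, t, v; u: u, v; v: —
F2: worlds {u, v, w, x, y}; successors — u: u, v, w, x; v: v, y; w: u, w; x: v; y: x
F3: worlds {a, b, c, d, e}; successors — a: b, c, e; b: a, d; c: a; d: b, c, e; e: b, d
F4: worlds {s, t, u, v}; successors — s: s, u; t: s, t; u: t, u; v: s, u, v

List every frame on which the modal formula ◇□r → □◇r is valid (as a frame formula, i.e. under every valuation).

F4

This is the axiom for convergence; its first-order frame correspondent is ∀x ∀y ∀z (Rxy ∧ Rxz → ∃w (Ryw ∧ Rzw)).
F1: fails — Rtv and Rtv but v and v have no common successor.
F2: fails — Ruv and Ruw but v and w have no common successor.
F3: fails — Rae and Rac but e and c have no common successor.
F4: satisfies the condition.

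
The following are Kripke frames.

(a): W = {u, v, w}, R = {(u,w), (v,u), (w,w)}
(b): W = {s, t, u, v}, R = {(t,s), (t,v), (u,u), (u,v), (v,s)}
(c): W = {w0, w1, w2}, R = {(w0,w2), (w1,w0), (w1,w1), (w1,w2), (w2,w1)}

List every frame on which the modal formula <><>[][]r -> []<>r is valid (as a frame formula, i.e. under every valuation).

The schema corresponds to a generalized confluence (Geach) condition: forall x forall y forall z ((x R^2 y & xRz) -> exists w (y R^2 w & zRw)).
(a): satisfies the condition.
(b): fails — tR²s, tRs but no w with sR²w and sRw.
(c): fails — w1R²w0, w1Rw0 but no w with w0R²w and w0Rw.
Valid on: (a).

(a)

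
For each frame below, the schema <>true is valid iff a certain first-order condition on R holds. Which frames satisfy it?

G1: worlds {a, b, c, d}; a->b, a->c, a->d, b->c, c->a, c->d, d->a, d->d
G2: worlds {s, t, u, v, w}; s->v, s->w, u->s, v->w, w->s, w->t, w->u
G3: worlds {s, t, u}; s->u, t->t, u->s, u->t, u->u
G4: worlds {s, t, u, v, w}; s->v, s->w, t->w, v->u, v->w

G1, G3

Frame correspondent (Sahlqvist): forall x exists y Rxy — i.e. seriality.
G1: condition met.
G2: fails — world t has no successor.
G3: condition met.
G4: fails — world u has no successor.
Valid on: G1, G3.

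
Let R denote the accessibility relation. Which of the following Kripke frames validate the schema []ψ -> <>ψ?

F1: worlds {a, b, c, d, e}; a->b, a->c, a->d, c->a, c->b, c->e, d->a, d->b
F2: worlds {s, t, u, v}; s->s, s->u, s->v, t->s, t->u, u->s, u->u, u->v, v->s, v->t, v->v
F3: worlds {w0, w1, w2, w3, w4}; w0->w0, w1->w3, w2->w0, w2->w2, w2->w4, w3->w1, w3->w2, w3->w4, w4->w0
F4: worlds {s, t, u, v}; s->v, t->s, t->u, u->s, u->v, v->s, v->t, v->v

Frame correspondent (Sahlqvist): forall x exists y Rxy — i.e. seriality.
F1: fails — world b has no successor.
F2: satisfies the condition.
F3: satisfies the condition.
F4: satisfies the condition.
Valid on: F2, F3, F4.

F2, F3, F4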